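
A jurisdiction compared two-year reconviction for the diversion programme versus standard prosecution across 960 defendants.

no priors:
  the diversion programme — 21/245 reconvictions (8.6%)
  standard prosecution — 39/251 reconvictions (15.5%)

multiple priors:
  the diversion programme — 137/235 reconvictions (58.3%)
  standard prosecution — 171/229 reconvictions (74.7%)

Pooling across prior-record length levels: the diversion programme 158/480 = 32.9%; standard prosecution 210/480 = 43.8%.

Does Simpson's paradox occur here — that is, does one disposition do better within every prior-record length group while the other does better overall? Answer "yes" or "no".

no

Within each prior-record length level (no priors 8.6% vs 15.5%; multiple priors 58.3% vs 74.7%), the diversion programme has the lower rate every time. Pooled: 32.9% vs 43.8% — the diversion programme has the lower rate overall. They agree.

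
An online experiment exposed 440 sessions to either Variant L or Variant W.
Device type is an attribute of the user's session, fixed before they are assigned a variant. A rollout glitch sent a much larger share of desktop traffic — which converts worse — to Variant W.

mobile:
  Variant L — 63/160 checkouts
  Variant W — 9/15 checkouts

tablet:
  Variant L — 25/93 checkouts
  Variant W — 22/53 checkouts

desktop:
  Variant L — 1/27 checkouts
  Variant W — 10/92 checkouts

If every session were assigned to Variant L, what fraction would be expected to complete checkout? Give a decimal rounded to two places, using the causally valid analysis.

Variant W is higher inside every device type stratum but Variant L is higher in aggregate. Whether to stratify depends on how device type relates to the variant.
Nothing the variant does changes device type; the imbalance is an allocation artefact. With device type also predicting the outcome, the pooled figure is confounded, and the within-stratum comparison is the causal one.
Standardising Variant L to the population device type mix: 0.398·63/160 + 0.332·25/93 + 0.270·1/27 = 0.256.

0.26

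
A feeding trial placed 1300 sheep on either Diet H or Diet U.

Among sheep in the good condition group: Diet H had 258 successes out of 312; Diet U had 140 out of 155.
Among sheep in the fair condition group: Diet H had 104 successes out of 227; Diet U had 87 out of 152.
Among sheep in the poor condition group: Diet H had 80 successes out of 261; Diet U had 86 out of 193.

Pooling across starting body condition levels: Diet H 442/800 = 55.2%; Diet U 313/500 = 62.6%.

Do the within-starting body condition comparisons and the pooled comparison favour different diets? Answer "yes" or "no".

Within each starting body condition level (good condition 82.7% vs 90.3%; fair condition 45.8% vs 57.2%; poor condition 30.7% vs 44.6%), Diet U has the higher rate every time. Pooled: 55.2% vs 62.6% — Diet U has the higher rate overall. They agree.

no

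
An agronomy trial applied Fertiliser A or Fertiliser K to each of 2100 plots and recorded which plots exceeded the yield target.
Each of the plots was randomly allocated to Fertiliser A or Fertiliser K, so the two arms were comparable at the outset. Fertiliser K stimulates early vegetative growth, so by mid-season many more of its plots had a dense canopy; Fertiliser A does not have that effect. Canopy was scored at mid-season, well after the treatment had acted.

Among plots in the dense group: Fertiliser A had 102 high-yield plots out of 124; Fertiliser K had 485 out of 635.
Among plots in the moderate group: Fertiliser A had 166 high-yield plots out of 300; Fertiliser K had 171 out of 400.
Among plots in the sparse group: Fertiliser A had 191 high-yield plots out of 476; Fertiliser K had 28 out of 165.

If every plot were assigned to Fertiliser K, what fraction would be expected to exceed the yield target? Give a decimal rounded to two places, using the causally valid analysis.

The stratified and pooled comparisons disagree (Fertiliser A wins within each mid-season canopy; Fertiliser K wins overall), so the answer turns on the causal role of mid-season canopy.
The distribution of mid-season canopy is itself part of what the fertiliser does — it is an intermediate outcome. Holding it fixed would remove that part of the effect; the total effect is the pooled difference.
So P(outcome | do(Fertiliser K)) is just the pooled rate for Fertiliser K: 684/1200 = 0.570.

0.57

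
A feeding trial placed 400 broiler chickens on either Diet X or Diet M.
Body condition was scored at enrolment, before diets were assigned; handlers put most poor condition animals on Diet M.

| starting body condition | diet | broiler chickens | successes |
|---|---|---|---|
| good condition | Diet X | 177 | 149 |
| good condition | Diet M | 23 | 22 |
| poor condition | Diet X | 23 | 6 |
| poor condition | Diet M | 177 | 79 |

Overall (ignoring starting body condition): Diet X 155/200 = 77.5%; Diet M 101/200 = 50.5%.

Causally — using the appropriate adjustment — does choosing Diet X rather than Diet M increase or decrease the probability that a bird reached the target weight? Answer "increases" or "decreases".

The starting body condition-specific comparison favours Diet M throughout, but the pooled figures favour Diet X. The question is whether to condition on starting body condition.
Nothing the diet does changes starting body condition; the imbalance is an allocation artefact. With starting body condition also predicting the outcome, the pooled figure is confounded, and the within-stratum comparison is the causal one.
Within each level — good condition: 84.2% vs 95.7%; poor condition: 26.1% vs 44.6% — Diet M is higher every time.

decreases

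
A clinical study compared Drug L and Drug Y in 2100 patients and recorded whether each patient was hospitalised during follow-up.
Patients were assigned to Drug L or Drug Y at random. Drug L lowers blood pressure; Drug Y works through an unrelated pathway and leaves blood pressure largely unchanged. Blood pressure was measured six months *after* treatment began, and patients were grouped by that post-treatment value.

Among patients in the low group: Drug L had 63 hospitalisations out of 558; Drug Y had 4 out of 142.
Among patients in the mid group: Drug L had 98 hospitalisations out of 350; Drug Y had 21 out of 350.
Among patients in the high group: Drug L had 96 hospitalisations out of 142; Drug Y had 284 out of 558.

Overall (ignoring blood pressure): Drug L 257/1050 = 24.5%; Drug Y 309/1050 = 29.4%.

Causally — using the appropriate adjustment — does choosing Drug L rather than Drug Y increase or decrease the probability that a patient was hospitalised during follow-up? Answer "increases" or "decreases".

Blood pressure here is a post-treatment variable shaped by the drug; conditioning on it would introduce bias rather than remove it. The overall comparison is the causal one.
Pooled: Drug L 24.5% vs Drug Y 29.4%; Drug L is lower overall.

decreases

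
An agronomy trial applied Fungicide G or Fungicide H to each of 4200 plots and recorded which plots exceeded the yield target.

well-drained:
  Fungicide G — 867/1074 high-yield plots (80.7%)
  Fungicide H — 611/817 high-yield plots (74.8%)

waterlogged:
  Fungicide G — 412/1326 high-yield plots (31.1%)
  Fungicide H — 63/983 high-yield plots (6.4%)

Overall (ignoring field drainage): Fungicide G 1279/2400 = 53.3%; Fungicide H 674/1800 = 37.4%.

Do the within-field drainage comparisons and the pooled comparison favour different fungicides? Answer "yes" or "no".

Within each field drainage level (well-drained 80.7% vs 74.8%; waterlogged 31.1% vs 6.4%), Fungicide G has the higher rate every time. Pooled: 53.3% vs 37.4% — Fungicide G has the higher rate overall. They agree.

no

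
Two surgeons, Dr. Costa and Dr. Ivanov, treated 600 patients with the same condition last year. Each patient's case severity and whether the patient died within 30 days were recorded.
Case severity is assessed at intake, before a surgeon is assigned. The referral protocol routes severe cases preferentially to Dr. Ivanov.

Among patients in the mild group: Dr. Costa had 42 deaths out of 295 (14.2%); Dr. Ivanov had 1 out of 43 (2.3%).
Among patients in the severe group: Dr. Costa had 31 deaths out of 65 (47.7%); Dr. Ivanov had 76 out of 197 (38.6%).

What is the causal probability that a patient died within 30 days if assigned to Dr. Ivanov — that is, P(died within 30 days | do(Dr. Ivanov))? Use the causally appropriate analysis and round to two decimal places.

Case severity is set before the surgeon has any effect — it is not caused by the surgeon — and it independently drives the outcome. That makes it a confounder, so the causal comparison is within case severity levels.
Standardising Dr. Ivanov to the population case severity mix: 0.563·1/43 + 0.437·76/197 = 0.182.

0.18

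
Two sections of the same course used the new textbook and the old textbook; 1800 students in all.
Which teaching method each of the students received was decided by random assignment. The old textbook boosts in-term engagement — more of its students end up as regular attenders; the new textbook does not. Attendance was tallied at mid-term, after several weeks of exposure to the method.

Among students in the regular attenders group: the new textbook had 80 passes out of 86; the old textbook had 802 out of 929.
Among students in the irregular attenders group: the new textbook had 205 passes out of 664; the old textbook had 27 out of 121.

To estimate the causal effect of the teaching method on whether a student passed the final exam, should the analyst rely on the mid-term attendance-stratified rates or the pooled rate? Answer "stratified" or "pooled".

Stratifying would compare teaching methods among students the teaching methods themselves sorted into mid-term attendance groups — a form of selection on an intermediate. The unconditioned pooled rates give the total causal effect.
Pooled: the new textbook 38.0% vs the old textbook 79.0%; the old textbook is higher overall.

pooled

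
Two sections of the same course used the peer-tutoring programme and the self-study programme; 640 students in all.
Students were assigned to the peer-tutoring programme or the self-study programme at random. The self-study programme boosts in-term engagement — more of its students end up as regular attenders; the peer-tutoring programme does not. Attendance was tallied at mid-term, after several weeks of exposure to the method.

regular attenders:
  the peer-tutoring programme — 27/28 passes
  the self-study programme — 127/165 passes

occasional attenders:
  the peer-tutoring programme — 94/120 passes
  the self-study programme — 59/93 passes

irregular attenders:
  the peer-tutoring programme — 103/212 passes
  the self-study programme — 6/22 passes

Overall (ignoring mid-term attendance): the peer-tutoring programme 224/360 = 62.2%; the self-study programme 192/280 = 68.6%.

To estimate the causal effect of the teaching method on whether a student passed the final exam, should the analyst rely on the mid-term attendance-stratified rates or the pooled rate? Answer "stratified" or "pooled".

pooled

The stratified and pooled comparisons disagree (the peer-tutoring programme wins within each mid-term attendance; the self-study programme wins overall), so the answer turns on the causal role of mid-term attendance.
Stratifying would compare teaching methods among students the teaching methods themselves sorted into mid-term attendance groups — a form of selection on an intermediate. The unconditioned pooled rates give the total causal effect.
Pooled: the peer-tutoring programme 62.2% vs the self-study programme 68.6%; the self-study programme is higher overall.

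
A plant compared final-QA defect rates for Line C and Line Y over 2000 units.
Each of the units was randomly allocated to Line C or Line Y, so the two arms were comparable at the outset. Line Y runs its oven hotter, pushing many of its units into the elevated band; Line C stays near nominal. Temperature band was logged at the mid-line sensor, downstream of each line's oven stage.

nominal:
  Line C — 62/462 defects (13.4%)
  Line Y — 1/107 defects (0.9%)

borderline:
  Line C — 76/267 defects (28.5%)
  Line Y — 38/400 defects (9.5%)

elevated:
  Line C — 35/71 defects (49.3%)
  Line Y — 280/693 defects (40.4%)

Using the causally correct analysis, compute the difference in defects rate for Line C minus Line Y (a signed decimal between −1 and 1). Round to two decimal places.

In-process temperature band lies on the pathway line → in-process temperature band → outcome, so adjusting for it blocks the indirect effect. For the total causal effect of line, use the unadjusted pooled rates.
The causal difference is the pooled difference: 0.216 − 0.266 = -0.050.

-0.05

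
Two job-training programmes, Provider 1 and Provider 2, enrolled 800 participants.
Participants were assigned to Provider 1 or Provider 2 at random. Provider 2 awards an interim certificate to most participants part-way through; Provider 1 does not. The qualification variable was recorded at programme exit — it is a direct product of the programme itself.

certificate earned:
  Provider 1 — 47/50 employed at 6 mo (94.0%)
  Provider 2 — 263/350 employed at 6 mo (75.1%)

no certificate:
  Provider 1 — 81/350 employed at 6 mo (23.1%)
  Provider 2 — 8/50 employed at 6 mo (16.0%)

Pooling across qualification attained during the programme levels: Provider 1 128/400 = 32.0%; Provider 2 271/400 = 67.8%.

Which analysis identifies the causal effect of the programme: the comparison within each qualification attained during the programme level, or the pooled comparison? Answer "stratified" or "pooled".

pooled

Within every qualification attained during the programme level Provider 1 has the higher rate, yet pooled Provider 2 does — Simpson's reversal.
Because the programme influences qualification attained during the programme, qualification attained during the programme is a post-treatment mediator, not a confounder. Stratifying on it would bias the estimate; the causal effect is the crude pooled difference.
Pooled: Provider 1 32.0% vs Provider 2 67.8%; Provider 2 is higher overall.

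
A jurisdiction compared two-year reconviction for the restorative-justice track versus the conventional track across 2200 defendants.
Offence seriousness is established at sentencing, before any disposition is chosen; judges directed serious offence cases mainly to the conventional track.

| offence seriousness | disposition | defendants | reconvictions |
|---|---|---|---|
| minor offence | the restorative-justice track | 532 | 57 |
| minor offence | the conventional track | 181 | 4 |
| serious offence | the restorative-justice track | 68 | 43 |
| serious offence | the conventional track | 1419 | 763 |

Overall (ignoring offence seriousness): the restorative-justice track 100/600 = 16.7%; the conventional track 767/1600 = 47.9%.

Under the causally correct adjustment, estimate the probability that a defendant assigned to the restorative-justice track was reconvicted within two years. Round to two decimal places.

Within every offence seriousness level the conventional track has the lower rate, yet pooled the restorative-justice track does — Simpson's reversal.
Offence seriousness is set before the disposition has any effect — it is not caused by the disposition — and it independently drives the outcome. That makes it a confounder, so the causal comparison is within offence seriousness levels.
Standardising the restorative-justice track to the population offence seriousness mix: 0.324·57/532 + 0.676·43/68 = 0.462.

0.46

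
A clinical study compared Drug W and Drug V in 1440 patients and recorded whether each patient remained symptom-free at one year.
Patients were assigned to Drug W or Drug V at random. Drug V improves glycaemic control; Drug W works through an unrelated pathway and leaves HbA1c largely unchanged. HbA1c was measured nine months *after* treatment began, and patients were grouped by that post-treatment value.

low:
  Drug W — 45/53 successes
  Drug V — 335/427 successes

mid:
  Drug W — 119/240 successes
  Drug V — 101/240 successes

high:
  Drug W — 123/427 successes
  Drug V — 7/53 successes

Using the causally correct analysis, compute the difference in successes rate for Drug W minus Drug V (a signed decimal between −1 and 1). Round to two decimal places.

-0.22

Drug W is higher inside every HbA1c stratum but Drug V is higher in aggregate. Whether to stratify depends on how HbA1c relates to the drug.
HbA1c is downstream of the drug. One should not condition on a consequence of treatment, so the overall rates are the right comparison.
The causal difference is the pooled difference: 0.399 − 0.615 = -0.217.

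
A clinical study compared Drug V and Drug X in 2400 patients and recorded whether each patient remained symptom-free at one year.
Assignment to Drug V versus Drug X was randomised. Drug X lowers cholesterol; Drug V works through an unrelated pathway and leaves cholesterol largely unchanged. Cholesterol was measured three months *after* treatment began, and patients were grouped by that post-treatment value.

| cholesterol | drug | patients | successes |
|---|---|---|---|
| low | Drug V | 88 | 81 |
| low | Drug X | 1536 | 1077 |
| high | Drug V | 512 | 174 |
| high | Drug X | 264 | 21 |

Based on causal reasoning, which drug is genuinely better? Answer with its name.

Drug X

Within every cholesterol level Drug V has the higher rate, yet pooled Drug X does — Simpson's reversal.
Cholesterol here is a post-treatment variable shaped by the drug; conditioning on it would introduce bias rather than remove it. The overall comparison is the causal one.
Pooled: Drug V 42.5% vs Drug X 61.0%; Drug X is higher overall.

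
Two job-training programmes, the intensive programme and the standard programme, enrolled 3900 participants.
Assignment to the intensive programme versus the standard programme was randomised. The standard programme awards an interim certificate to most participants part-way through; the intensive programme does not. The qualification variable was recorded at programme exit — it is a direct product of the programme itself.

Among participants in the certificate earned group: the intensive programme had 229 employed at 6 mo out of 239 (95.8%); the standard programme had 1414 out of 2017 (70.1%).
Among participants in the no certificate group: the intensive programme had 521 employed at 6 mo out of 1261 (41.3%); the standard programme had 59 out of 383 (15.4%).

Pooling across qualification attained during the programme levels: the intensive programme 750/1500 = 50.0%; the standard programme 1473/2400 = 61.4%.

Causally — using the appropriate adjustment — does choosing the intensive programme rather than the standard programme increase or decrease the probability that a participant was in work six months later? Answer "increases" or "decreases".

decreases

Qualification attained during the programme is recorded after the programme and is itself shifted by it — it sits on the causal path from programme to outcome. Conditioning on a mediator would strip out part of the effect we want; the pooled comparison gives the total causal effect.
Pooled: the intensive programme 50.0% vs the standard programme 61.4%; the standard programme is higher overall.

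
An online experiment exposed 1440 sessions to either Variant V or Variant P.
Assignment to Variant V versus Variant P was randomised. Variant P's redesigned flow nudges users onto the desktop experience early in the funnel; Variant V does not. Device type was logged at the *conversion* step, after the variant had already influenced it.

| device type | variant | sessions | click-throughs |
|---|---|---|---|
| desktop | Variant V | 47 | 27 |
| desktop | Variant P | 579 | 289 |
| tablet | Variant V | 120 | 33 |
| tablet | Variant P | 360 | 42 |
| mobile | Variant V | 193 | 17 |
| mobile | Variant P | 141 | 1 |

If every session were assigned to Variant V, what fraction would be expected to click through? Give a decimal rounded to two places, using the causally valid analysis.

Stratifying would compare variants among sessions the variants themselves sorted into device type groups — a form of selection on an intermediate. The unconditioned pooled rates give the total causal effect.
So P(outcome | do(Variant V)) is just the pooled rate for Variant V: 77/360 = 0.214.

0.21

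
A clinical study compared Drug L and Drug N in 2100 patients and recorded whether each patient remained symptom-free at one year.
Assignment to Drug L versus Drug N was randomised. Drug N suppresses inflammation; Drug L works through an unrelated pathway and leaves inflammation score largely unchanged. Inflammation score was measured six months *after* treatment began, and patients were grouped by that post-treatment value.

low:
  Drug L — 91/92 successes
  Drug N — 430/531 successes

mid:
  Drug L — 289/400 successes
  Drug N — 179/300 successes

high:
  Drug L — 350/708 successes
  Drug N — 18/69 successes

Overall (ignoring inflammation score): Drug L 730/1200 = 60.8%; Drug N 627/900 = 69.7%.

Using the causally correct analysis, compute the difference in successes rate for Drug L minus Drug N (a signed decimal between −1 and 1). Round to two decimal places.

Inflammation score is downstream of the drug. One should not condition on a consequence of treatment, so the overall rates are the right comparison.
The causal difference is the pooled difference: 0.608 − 0.697 = -0.088.

-0.09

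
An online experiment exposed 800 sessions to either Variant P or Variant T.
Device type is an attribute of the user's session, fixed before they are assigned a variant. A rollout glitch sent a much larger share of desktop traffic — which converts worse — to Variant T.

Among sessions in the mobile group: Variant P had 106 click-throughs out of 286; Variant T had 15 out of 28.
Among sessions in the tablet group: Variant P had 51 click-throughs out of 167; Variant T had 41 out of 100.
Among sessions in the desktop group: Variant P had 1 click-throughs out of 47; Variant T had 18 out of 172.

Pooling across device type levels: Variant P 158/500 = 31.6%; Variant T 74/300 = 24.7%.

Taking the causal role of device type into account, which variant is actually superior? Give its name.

Variant T

Variant T is higher inside every device type stratum but Variant P is higher in aggregate. Whether to stratify depends on how device type relates to the variant.
Device type satisfies the back-door criterion: it is not a descendant of the variant, and it blocks the spurious path from variant to outcome. Adjusting for it (i.e., using the within-device type rates) gives the causal effect.
Within each level — mobile: 37.1% vs 53.6%; tablet: 30.5% vs 41.0%; desktop: 2.1% vs 10.5% — Variant T is higher every time.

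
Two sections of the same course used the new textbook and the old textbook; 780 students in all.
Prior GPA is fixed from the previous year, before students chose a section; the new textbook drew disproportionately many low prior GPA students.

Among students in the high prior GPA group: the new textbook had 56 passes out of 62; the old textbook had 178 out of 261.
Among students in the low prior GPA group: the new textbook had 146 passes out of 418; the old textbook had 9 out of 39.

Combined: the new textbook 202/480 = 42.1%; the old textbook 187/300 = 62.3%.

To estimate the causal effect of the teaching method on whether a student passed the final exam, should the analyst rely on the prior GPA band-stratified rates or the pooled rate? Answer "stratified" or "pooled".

the new textbook is higher inside every prior GPA band stratum but the old textbook is higher in aggregate. Whether to stratify depends on how prior GPA band relates to the teaching method.
Here prior GPA band is a common cause — it drives both which teaching method a case falls under and the outcome. The crude comparison mixes populations; the stratum-specific rates are the causally relevant ones.
Within each level — high prior GPA: 90.3% vs 68.2%; low prior GPA: 34.9% vs 23.1% — the new textbook is higher every time.

stratified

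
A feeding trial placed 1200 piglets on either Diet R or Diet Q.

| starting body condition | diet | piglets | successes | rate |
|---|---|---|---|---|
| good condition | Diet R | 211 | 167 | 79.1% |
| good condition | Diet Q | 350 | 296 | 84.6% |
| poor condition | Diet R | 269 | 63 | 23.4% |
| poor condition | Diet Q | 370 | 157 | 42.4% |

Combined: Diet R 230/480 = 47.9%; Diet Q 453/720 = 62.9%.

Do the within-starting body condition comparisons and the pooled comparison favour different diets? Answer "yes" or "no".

no

Within each starting body condition level (good condition 79.1% vs 84.6%; poor condition 23.4% vs 42.4%), Diet Q has the higher rate every time. Pooled: 47.9% vs 62.9% — Diet Q has the higher rate overall. They agree.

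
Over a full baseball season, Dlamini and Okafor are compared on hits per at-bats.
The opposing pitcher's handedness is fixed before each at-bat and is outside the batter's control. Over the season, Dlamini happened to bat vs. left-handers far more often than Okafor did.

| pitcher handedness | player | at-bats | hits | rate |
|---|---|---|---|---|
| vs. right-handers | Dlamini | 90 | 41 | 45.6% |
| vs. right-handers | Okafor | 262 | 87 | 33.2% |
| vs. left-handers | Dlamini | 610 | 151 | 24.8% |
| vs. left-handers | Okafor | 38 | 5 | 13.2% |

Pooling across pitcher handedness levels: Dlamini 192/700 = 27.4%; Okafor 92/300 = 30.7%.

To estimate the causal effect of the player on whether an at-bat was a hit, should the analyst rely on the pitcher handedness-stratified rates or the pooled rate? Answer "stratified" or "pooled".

Within every pitcher handedness level Dlamini has the higher rate, yet pooled Okafor does — Simpson's reversal.
Here pitcher handedness is a common cause — it drives both which player a case falls under and the outcome. The crude comparison mixes populations; the stratum-specific rates are the causally relevant ones.
Within each level — vs. right-handers: 45.6% vs 33.2%; vs. left-handers: 24.8% vs 13.2% — Dlamini is higher every time.

stratified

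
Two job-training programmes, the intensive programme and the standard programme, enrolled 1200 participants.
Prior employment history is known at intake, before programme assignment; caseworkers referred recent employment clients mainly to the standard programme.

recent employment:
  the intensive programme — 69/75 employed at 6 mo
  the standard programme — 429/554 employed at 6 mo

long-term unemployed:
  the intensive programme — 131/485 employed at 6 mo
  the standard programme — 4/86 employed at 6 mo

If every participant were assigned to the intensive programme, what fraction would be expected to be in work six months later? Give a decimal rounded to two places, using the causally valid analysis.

0.61

Prior employment history differs across programmes for reasons unrelated to any effect of the programme itself, and it separately predicts the outcome — a classic confounder. We must compare within prior employment history levels.
Standardising the intensive programme to the population prior employment history mix: 0.524·69/75 + 0.476·131/485 = 0.611.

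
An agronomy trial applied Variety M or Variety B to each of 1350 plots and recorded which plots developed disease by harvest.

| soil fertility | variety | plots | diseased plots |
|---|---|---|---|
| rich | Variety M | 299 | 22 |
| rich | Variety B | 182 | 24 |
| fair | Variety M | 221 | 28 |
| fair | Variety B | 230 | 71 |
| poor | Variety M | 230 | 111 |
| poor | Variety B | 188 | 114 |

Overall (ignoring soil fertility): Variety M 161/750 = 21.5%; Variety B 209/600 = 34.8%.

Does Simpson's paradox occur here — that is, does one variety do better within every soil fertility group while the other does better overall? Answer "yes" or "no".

Within each soil fertility level (rich 7.4% vs 13.2%; fair 12.7% vs 30.9%; poor 48.3% vs 60.6%), Variety M has the lower rate every time. Pooled: 21.5% vs 34.8% — Variety M has the lower rate overall. They agree.

no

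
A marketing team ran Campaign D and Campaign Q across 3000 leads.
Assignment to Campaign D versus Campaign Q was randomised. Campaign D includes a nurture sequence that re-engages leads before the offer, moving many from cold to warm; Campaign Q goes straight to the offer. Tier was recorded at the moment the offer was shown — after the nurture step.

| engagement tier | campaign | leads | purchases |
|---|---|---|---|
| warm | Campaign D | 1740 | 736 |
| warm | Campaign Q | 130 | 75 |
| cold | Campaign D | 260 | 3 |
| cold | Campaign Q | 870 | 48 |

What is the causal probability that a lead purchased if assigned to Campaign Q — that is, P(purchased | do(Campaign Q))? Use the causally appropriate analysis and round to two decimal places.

Engagement tier is recorded after the campaign and is itself shifted by it — it sits on the causal path from campaign to outcome. Conditioning on a mediator would strip out part of the effect we want; the pooled comparison gives the total causal effect.
So P(outcome | do(Campaign Q)) is just the pooled rate for Campaign Q: 123/1000 = 0.123.

0.12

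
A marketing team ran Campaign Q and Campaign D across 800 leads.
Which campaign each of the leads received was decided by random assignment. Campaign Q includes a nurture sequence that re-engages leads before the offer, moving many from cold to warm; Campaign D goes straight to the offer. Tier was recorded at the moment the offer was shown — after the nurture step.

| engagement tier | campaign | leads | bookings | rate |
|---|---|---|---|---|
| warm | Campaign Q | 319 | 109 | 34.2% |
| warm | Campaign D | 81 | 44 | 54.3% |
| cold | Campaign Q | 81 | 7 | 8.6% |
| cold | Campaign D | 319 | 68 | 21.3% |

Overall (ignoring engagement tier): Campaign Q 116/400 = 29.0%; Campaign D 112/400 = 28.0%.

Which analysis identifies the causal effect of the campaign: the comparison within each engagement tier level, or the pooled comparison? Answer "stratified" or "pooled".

pooled

The stratified and pooled comparisons disagree (Campaign D wins within each engagement tier; Campaign Q wins overall), so the answer turns on the causal role of engagement tier.
Because the campaign influences engagement tier, engagement tier is a post-treatment mediator, not a confounder. Stratifying on it would bias the estimate; the causal effect is the crude pooled difference.
Pooled: Campaign Q 29.0% vs Campaign D 28.0%; Campaign Q is higher overall.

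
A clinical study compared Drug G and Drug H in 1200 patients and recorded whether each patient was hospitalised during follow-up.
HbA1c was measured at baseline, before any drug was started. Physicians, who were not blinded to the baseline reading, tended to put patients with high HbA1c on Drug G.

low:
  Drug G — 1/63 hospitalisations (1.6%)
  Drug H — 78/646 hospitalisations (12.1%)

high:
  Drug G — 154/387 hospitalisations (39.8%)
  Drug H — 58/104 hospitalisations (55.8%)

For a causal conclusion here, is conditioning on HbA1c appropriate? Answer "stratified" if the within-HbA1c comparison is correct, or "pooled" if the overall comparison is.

stratified

The imbalance in HbA1c arose from how patients were allocated, not from anything the drug did; and HbA1c independently affects the outcome. The pooled gap is confounded — condition on HbA1c.
Within each level — low: 1.6% vs 12.1%; high: 39.8% vs 55.8% — Drug G is lower every time.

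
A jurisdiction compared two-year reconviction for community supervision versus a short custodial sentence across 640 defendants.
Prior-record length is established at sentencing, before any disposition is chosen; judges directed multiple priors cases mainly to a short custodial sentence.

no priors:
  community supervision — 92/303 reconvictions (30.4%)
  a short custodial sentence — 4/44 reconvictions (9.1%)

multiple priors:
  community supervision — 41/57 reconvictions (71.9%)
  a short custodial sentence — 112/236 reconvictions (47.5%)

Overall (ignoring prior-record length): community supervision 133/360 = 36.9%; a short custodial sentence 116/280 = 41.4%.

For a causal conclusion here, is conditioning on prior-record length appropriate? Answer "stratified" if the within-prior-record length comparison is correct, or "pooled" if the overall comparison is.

stratified

a short custodial sentence is lower inside every prior-record length stratum but community supervision is lower in aggregate. Whether to stratify depends on how prior-record length relates to the disposition.
Prior-record length is set before the disposition has any effect — it is not caused by the disposition — and it independently drives the outcome. That makes it a confounder, so the causal comparison is within prior-record length levels.
Within each level — no priors: 30.4% vs 9.1%; multiple priors: 71.9% vs 47.5% — a short custodial sentence is lower every time.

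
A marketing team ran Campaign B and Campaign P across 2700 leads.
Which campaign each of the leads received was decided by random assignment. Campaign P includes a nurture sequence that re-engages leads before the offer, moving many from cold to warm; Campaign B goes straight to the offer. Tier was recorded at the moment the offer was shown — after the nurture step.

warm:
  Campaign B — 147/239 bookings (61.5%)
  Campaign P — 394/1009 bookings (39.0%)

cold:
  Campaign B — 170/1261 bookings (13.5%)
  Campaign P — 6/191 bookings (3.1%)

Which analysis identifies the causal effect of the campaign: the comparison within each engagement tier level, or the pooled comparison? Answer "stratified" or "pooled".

pooled

The distribution of engagement tier is itself part of what the campaign does — it is an intermediate outcome. Holding it fixed would remove that part of the effect; the total effect is the pooled difference.
Pooled: Campaign B 21.1% vs Campaign P 33.3%; Campaign P is higher overall.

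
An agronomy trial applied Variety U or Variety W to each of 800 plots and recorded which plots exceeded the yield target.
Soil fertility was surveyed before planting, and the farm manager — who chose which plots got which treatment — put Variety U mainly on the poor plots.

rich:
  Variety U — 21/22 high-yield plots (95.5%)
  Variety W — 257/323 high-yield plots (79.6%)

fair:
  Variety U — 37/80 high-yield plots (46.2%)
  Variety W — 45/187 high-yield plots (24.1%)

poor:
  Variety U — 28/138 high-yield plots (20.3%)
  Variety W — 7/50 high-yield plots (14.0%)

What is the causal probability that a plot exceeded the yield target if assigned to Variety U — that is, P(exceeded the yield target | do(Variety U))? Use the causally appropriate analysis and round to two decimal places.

0.61

Within every soil fertility level Variety U has the higher rate, yet pooled Variety W does — Simpson's reversal.
Nothing the variety does changes soil fertility; the imbalance is an allocation artefact. With soil fertility also predicting the outcome, the pooled figure is confounded, and the within-stratum comparison is the causal one.
Standardising Variety U to the population soil fertility mix: 0.431·21/22 + 0.334·37/80 + 0.235·28/138 = 0.614.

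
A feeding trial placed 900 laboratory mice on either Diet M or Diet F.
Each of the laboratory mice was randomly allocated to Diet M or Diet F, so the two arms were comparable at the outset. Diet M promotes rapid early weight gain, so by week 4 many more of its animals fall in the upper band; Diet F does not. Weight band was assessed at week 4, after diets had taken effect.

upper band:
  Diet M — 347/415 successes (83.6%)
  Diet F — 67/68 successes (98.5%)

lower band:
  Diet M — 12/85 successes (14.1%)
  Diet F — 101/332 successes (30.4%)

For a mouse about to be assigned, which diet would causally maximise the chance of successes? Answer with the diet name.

Diet M

Week-4 weight band here is a post-treatment variable shaped by the diet; conditioning on it would introduce bias rather than remove it. The overall comparison is the causal one.
Pooled: Diet M 71.8% vs Diet F 42.0%; Diet M is higher overall.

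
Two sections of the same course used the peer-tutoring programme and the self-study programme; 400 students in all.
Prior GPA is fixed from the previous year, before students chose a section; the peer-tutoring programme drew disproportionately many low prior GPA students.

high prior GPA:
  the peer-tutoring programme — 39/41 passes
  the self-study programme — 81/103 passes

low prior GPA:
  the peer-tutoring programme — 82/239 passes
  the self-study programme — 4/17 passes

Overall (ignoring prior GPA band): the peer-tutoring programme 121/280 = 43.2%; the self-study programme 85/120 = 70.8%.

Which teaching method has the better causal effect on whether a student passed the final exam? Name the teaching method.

The stratified and pooled comparisons disagree (the peer-tutoring programme wins within each prior GPA band; the self-study programme wins overall), so the answer turns on the causal role of prior GPA band.
Prior GPA band differs across teaching methods for reasons unrelated to any effect of the teaching method itself, and it separately predicts the outcome — a classic confounder. We must compare within prior GPA band levels.
Within each level — high prior GPA: 95.1% vs 78.6%; low prior GPA: 34.3% vs 23.5% — the peer-tutoring programme is higher every time.

the peer-tutoring programme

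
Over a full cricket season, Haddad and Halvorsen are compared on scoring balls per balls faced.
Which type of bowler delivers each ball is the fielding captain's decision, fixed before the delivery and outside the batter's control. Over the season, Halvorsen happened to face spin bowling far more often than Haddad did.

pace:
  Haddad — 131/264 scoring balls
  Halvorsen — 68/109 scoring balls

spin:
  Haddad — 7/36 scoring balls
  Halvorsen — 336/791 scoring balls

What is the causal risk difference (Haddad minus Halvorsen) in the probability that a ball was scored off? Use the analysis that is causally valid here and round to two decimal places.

Since bowling type is a pre-existing factor (not a product of the player) and it affects the outcome on its own, it is a confounder. The stratified rates, not the pooled rate, identify the causal effect.
Adjusting over the population distribution of bowling type: 0.311·(0.496−0.624) + 0.689·(0.194−0.425) = -0.198.

-0.20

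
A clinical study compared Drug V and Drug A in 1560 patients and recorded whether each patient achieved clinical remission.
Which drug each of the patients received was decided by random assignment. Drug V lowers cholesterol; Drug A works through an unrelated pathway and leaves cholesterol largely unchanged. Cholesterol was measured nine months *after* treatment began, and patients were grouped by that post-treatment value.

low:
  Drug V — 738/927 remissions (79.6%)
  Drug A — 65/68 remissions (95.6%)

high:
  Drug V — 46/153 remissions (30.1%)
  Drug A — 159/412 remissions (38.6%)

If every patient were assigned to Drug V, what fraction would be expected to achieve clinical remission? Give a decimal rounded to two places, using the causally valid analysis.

0.73

Drug A is higher inside every cholesterol stratum but Drug V is higher in aggregate. Whether to stratify depends on how cholesterol relates to the drug.
The distribution of cholesterol is itself part of what the drug does — it is an intermediate outcome. Holding it fixed would remove that part of the effect; the total effect is the pooled difference.
So P(outcome | do(Drug V)) is just the pooled rate for Drug V: 784/1080 = 0.726.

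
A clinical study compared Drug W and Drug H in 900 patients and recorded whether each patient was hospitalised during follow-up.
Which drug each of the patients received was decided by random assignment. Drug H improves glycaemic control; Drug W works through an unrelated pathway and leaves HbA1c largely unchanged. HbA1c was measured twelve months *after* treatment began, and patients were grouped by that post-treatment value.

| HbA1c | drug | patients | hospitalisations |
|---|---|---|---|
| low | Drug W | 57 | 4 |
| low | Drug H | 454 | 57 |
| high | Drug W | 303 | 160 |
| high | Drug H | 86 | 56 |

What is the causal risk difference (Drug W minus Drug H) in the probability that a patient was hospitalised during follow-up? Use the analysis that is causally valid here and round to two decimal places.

+0.25

Drug W is lower inside every HbA1c stratum but Drug H is lower in aggregate. Whether to stratify depends on how HbA1c relates to the drug.
HbA1c is recorded after the drug and is itself shifted by it — it sits on the causal path from drug to outcome. Conditioning on a mediator would strip out part of the effect we want; the pooled comparison gives the total causal effect.
The causal difference is the pooled difference: 0.456 − 0.209 = +0.246.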